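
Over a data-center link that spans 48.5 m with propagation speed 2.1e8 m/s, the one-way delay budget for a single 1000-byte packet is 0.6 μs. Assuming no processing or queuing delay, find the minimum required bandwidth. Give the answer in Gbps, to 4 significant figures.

21.68 Gbps

L = 8000 bits.
Propagation delay = 48.5 / 210000000 = 0.230952 μs.
Transmission budget = 0.6 − 0.230952 = 0.369048 μs.
R ≥ L / t_tx = 8000 bits / 3.69048e-07 s = 21.68 Gbps.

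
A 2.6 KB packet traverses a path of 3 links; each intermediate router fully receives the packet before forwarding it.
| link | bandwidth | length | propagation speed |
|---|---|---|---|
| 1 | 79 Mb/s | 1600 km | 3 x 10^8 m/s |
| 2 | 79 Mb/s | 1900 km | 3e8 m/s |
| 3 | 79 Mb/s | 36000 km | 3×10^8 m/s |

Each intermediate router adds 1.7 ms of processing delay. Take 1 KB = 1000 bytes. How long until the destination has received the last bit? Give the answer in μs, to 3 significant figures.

L = 20800 bits.
Transmission delay per hop = L/R = 20800/79000000 = 263.291 μs; 3 hops → 789.873 μs.
Propagation delays (d/s per hop): 5333.33, 6333.33, 120000 μs; sum = 131667 μs.
Processing at 2 router(s): 2 × 1.7 ms = 3400 μs.
End-to-end = 136000 μs.

136000 μs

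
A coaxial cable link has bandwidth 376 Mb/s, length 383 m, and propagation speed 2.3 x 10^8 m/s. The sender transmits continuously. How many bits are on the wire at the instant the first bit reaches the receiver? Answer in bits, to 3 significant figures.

626 bits

Propagation delay = 383 / 2.3e+08 = 1.66522e-06 s.
BDP = R × t_prop = 376000000 × 1.66522e-06 = 626.122 bits.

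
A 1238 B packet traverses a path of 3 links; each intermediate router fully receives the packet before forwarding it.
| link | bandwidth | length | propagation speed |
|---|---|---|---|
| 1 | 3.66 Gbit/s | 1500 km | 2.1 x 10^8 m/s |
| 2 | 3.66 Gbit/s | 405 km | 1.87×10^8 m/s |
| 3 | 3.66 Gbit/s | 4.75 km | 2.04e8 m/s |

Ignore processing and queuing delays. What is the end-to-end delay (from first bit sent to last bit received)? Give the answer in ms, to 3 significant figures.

L = 1238 × 8 = 9904 bits.
Transmission delay per hop = L/R = 9904/3660000000 = 0.00270601 ms; 3 hops → 0.00811803 ms.
Propagation delays (d/s per hop): 7.14286, 2.16578, 0.0232843 ms; sum = 9.33192 ms.
End-to-end = 9.34 ms.

9.34 ms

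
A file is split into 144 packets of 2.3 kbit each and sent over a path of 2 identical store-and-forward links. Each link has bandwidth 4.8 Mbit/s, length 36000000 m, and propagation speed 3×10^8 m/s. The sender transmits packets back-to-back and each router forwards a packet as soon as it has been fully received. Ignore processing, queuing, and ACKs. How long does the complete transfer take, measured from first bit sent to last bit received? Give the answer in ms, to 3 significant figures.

309 ms

Per-hop transmission t_tx = L/R = 2300/4800000 = 0.479167 ms.
Per-hop propagation t_prop = 36000000/300000000 = 120 ms.
Pipeline fill: first packet needs 2·t_tx to clear all hops; remaining 143 packets each add one t_tx.
Total = (2+144-1)·t_tx + 2·t_prop = 145·0.479167 + 2·120 = 309 ms.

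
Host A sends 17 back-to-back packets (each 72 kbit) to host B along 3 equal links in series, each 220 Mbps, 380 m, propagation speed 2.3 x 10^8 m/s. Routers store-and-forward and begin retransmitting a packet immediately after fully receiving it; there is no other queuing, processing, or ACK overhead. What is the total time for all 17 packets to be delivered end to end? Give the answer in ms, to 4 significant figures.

Per-hop transmission t_tx = L/R = 72000/220000000 = 0.327273 ms.
Per-hop propagation t_prop = 380/2.3e+08 = 0.00165217 ms.
Pipeline fill: first packet needs 3·t_tx to clear all hops; remaining 16 packets each add one t_tx.
Total = (3+17-1)·t_tx + 3·t_prop = 19·0.327273 + 3·0.00165217 = 6.223 ms.

6.223 ms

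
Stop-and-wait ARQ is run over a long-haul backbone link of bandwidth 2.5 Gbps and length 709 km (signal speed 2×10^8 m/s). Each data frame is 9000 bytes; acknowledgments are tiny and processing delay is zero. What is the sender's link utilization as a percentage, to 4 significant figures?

0.4046 %

t_tx = L/R = 72000/2500000000 = 2.88e-05 s.
t_prop = 709000/200000000 = 0.003545 s; RTT = 0.00709 s.
Cycle = t_tx + RTT = 0.0071188 s.
Utilization = t_tx / cycle = 2.88e-05/0.0071188 = 0.4046 %.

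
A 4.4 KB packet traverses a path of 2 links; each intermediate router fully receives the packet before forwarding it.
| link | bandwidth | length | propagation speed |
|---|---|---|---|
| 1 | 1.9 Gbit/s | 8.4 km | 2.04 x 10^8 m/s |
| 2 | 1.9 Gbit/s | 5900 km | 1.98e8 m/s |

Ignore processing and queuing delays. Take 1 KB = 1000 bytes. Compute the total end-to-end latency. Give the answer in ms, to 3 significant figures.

29.9 ms

L = 35200 bits.
Transmission delay per hop = L/R = 35200/1900000000 = 0.0185263 ms; 2 hops → 0.0370526 ms.
Propagation delays (d/s per hop): 0.0411765, 29.798 ms; sum = 29.8392 ms.
End-to-end = 29.9 ms.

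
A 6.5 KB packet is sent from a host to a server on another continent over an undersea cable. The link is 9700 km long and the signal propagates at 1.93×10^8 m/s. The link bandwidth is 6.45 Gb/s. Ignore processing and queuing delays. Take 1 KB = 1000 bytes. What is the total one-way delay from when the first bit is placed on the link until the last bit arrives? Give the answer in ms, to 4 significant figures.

L = 52000 bits.
Transmission delay = L/R = 52000 / 6450000000 = 0.00806202 ms.
Propagation delay = d/s = 9700000 m / 193000000 m/s = 50.2591 ms.
Total = 50.27 ms.

50.27 ms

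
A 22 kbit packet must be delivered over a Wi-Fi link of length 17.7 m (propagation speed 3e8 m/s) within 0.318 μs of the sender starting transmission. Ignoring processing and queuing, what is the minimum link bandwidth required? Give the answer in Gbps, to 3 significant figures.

Propagation delay = 17.7 / 300000000 = 0.059 μs.
Transmission budget = 0.318 − 0.059 = 0.259 μs.
R ≥ L / t_tx = 22000 bits / 2.59e-07 s = 84.9 Gbps.

84.9 Gbps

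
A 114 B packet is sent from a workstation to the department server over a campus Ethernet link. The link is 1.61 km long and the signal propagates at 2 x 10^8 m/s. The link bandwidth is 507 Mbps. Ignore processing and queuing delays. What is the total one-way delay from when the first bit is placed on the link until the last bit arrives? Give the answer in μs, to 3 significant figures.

L = 114 × 8 = 912 bits.
Transmission delay = L/R = 912 / 507000000 = 1.79882 μs.
Propagation delay = d/s = 1610 m / 200000000 m/s = 8.05 μs.
Total = 9.85 μs.

9.85 μs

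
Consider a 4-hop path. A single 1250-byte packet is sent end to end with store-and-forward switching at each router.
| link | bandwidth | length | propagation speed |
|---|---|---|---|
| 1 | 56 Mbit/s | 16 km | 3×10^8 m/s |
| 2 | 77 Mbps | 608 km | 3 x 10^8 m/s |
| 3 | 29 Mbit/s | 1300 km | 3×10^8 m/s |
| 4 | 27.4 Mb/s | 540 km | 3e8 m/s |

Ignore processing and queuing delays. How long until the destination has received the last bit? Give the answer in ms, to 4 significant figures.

L = 1250 × 8 = 10000 bits.
Transmission delays (L/R per hop): 0.178571, 0.12987, 0.344828, 0.364964 ms; sum = 1.01823 ms.
Propagation delays (d/s per hop): 0.0533333, 2.02667, 4.33333, 1.8 ms; sum = 8.21333 ms.
End-to-end = 9.232 ms.

9.232 ms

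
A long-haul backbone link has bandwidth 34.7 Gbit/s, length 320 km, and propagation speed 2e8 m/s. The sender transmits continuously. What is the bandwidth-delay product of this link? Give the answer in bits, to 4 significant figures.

Propagation delay = 320000 / 200000000 = 0.0016 s.
BDP = R × t_prop = 34700000000 × 0.0016 = 55520000 bits.

55520000 bits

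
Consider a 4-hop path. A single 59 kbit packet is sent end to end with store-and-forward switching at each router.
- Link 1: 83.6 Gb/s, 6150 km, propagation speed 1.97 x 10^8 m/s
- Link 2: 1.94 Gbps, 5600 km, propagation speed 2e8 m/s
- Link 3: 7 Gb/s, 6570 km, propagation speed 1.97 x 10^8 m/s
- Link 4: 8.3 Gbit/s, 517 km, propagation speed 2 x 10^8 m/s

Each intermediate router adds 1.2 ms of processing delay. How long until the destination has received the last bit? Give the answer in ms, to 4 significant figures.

98.80 ms

L = 59000 bits.
Transmission delays (L/R per hop): 0.000705742, 0.0304124, 0.00842857, 0.00710843 ms; sum = 0.0466551 ms.
Propagation delays (d/s per hop): 31.2183, 28, 33.3503, 2.585 ms; sum = 95.1535 ms.
Processing at 3 router(s): 3 × 1.2 ms = 3.6 ms.
End-to-end = 98.80 ms.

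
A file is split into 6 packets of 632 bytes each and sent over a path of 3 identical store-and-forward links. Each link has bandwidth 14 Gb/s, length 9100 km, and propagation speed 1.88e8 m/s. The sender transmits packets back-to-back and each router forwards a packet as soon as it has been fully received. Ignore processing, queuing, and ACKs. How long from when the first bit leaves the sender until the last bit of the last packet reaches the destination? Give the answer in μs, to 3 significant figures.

145000 μs

Per-hop transmission t_tx = L/R = 5056/14000000000 = 0.361143 μs.
Per-hop propagation t_prop = 9100000/188000000 = 48404.3 μs.
Pipeline fill: first packet needs 3·t_tx to clear all hops; remaining 5 packets each add one t_tx.
Total = (3+6-1)·t_tx + 3·t_prop = 8·0.361143 + 3·48404.3 = 145000 μs.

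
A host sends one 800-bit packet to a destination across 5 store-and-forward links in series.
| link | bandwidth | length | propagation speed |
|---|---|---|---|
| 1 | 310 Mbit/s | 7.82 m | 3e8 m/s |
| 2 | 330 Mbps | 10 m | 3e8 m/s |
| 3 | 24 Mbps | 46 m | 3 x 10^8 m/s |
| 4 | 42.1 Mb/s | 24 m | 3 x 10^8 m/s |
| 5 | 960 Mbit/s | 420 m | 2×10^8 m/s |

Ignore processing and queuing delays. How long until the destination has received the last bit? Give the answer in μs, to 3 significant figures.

Transmission delays (L/R per hop): 2.58065, 2.42424, 33.3333, 19.0024, 0.833333 μs; sum = 58.1739 μs.
Propagation delays (d/s per hop): 0.0260667, 0.0333333, 0.153333, 0.08, 2.1 μs; sum = 2.39273 μs.
End-to-end = 60.6 μs.

60.6 μs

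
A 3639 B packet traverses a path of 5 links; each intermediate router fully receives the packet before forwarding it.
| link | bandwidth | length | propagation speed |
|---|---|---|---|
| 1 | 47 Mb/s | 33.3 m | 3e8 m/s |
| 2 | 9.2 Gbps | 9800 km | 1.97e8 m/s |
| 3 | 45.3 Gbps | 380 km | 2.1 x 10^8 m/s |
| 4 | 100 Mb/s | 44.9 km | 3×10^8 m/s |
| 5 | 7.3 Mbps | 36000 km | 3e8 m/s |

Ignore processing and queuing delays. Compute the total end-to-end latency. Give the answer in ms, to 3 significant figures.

177 ms

L = 3639 × 8 = 29112 bits.
Transmission delays (L/R per hop): 0.619404, 0.00316435, 0.000642649, 0.29112, 3.98795 ms; sum = 4.90228 ms.
Propagation delays (d/s per hop): 0.000111, 49.7462, 1.80952, 0.149667, 120 ms; sum = 171.705 ms.
End-to-end = 177 ms.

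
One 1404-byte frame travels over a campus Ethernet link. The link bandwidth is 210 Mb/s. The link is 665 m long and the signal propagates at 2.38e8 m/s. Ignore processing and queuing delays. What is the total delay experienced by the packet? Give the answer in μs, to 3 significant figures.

56.3 μs

L = 1404 × 8 = 11232 bits.
Transmission delay = L/R = 11232 / 210000000 = 53.4857 μs.
Propagation delay = d/s = 665 m / 238000000 m/s = 2.79412 μs.
Total = 56.3 μs.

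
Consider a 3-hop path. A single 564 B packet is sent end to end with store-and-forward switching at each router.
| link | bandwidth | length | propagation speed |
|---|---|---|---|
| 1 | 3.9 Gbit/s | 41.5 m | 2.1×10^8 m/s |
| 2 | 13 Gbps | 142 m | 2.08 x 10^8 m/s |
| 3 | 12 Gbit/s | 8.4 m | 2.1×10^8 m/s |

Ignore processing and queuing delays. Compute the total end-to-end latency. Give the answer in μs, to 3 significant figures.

2.80 μs

L = 564 × 8 = 4512 bits.
Transmission delays (L/R per hop): 1.15692, 0.347077, 0.376 μs; sum = 1.88 μs.
Propagation delays (d/s per hop): 0.197619, 0.682692, 0.04 μs; sum = 0.920311 μs.
End-to-end = 2.80 μs.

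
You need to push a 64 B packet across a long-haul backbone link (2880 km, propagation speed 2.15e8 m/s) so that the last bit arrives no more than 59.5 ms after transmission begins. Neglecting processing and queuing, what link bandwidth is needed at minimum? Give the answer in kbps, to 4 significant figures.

L = 512 bits.
Propagation delay = 2880000 / 215000000 = 13.3953 ms.
Transmission budget = 59.5 − 13.3953 = 46.1047 ms.
R ≥ L / t_tx = 512 bits / 0.0461047 s = 11.11 kbps.

11.11 kbps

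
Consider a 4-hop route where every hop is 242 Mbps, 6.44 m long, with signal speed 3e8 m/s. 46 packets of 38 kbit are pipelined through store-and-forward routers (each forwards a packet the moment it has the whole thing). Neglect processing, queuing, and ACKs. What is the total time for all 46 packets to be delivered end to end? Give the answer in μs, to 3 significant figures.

7690 μs

Per-hop transmission t_tx = L/R = 38000/242000000 = 157.025 μs.
Per-hop propagation t_prop = 6.44/300000000 = 0.0214667 μs.
Pipeline fill: first packet needs 4·t_tx to clear all hops; remaining 45 packets each add one t_tx.
Total = (4+46-1)·t_tx + 4·t_prop = 49·157.025 + 4·0.0214667 = 7690 μs.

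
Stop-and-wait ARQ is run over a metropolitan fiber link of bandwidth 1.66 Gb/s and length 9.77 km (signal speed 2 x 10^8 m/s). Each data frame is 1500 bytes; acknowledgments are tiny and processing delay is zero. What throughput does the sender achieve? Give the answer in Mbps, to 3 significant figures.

114 Mbps

t_tx = L/R = 12000/1660000000 = 7.22892e-06 s.
t_prop = 9770/200000000 = 4.885e-05 s; RTT = 9.77e-05 s.
Cycle = t_tx + RTT = 0.000104929 s.
Throughput = L / cycle = 12000 / 0.000104929 = 114 Mbps.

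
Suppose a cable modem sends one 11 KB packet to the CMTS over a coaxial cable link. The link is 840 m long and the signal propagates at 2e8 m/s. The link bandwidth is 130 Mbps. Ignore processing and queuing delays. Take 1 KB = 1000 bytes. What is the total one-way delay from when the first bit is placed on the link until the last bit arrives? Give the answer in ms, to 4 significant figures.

L = 88000 bits.
Transmission delay = L/R = 88000 / 130000000 = 0.676923 ms.
Propagation delay = d/s = 840 m / 200000000 m/s = 0.0042 ms.
Total = 0.6811 ms.

0.6811 ms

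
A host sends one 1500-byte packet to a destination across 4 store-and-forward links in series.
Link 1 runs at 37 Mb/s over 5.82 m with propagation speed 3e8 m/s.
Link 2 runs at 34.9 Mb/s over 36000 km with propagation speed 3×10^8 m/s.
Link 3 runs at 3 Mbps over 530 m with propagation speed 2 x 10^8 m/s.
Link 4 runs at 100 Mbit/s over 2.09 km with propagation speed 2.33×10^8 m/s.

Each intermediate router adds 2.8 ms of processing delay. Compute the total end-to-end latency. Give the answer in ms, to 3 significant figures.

L = 1500 × 8 = 12000 bits.
Transmission delays (L/R per hop): 0.324324, 0.34384, 4, 0.12 ms; sum = 4.78816 ms.
Propagation delays (d/s per hop): 1.94e-05, 120, 0.00265, 0.00896996 ms; sum = 120.012 ms.
Processing at 3 router(s): 3 × 2.8 ms = 8.4 ms.
End-to-end = 133 ms.

133 ms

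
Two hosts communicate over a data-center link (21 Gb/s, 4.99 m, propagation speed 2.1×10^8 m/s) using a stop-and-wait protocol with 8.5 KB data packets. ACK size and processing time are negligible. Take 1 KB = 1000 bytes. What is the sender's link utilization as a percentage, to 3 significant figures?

t_tx = L/R = 68000/21000000000 = 3.2381e-06 s.
t_prop = 4.99/210000000 = 2.37619e-08 s; RTT = 4.75238e-08 s.
Cycle = t_tx + RTT = 3.28562e-06 s.
Utilization = t_tx / cycle = 3.2381e-06/3.28562e-06 = 98.6 %.

98.6 %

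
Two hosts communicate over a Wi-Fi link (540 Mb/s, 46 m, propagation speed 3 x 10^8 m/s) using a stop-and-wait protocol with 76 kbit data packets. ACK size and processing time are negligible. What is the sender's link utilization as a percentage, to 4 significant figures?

99.78 %

t_tx = L/R = 76000/540000000 = 0.000140741 s.
t_prop = 46/300000000 = 1.53333e-07 s; RTT = 3.06667e-07 s.
Cycle = t_tx + RTT = 0.000141047 s.
Utilization = t_tx / cycle = 0.000140741/0.000141047 = 99.78 %.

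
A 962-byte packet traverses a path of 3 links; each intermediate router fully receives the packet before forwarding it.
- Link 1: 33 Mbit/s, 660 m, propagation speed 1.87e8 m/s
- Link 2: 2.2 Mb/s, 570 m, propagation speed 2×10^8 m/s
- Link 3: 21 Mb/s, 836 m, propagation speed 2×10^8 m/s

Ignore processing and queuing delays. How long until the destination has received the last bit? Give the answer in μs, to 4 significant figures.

4108 μs

L = 962 × 8 = 7696 bits.
Transmission delays (L/R per hop): 233.212, 3498.18, 366.476 μs; sum = 4097.87 μs.
Propagation delays (d/s per hop): 3.52941, 2.85, 4.18 μs; sum = 10.5594 μs.
End-to-end = 4108 μs.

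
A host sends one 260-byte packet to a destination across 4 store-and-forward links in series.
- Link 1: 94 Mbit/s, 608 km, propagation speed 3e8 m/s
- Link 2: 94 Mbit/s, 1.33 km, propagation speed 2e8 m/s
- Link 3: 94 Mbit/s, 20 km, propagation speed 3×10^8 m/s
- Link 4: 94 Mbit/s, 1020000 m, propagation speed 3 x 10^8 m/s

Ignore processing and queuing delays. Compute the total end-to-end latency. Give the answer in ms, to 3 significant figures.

5.59 ms

L = 260 × 8 = 2080 bits.
Transmission delay per hop = L/R = 2080/94000000 = 0.0221277 ms; 4 hops → 0.0885106 ms.
Propagation delays (d/s per hop): 2.02667, 0.00665, 0.0666667, 3.4 ms; sum = 5.49998 ms.
End-to-end = 5.59 ms.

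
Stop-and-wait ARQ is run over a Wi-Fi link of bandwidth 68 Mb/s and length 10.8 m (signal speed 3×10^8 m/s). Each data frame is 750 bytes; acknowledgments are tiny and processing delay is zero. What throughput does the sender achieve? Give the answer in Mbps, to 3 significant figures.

67.9 Mbps

t_tx = L/R = 6000/68000000 = 8.82353e-05 s.
t_prop = 10.8/300000000 = 3.6e-08 s; RTT = 7.2e-08 s.
Cycle = t_tx + RTT = 8.83073e-05 s.
Throughput = L / cycle = 6000 / 8.83073e-05 = 67.9 Mbps.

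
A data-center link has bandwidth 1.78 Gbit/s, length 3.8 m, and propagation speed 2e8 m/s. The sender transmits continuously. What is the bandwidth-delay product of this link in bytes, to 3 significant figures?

Propagation delay = 3.8 / 200000000 = 1.9e-08 s.
BDP = R × t_prop = 1780000000 × 1.9e-08 = 33.82 bits.
In bytes: 33.82/8 = 4.23 bytes.

4.23 bytes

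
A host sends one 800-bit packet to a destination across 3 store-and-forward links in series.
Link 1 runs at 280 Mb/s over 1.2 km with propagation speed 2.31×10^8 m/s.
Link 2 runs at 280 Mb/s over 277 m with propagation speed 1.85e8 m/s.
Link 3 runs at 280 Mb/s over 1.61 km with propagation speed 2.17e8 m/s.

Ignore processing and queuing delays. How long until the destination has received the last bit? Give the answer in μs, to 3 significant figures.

Transmission delay per hop = L/R = 800/280000000 = 2.85714 μs; 3 hops → 8.57143 μs.
Propagation delays (d/s per hop): 5.19481, 1.4973, 7.41935 μs; sum = 14.1115 μs.
End-to-end = 22.7 μs.

22.7 μs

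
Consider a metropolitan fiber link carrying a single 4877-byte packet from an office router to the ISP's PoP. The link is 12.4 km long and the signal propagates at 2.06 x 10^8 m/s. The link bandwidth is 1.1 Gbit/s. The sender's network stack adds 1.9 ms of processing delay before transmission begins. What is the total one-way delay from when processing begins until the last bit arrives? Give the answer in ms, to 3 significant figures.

L = 4877 × 8 = 39016 bits.
Transmission delay = L/R = 39016 / 1100000000 = 0.0354691 ms.
Propagation delay = d/s = 12400 m / 206000000 m/s = 0.0601942 ms.
Plus processing delay 1.9 ms = 1.9 ms.
Total = 2.00 ms.

2.00 ms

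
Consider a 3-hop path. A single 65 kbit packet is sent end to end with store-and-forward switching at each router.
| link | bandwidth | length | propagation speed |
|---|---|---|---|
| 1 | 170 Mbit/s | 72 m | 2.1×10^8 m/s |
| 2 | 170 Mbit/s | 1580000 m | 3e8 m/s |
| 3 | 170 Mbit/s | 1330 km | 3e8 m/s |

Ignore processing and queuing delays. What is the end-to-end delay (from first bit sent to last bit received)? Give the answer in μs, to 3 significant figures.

10800 μs

L = 65000 bits.
Transmission delay per hop = L/R = 65000/170000000 = 382.353 μs; 3 hops → 1147.06 μs.
Propagation delays (d/s per hop): 0.342857, 5266.67, 4433.33 μs; sum = 9700.34 μs.
End-to-end = 10800 μs.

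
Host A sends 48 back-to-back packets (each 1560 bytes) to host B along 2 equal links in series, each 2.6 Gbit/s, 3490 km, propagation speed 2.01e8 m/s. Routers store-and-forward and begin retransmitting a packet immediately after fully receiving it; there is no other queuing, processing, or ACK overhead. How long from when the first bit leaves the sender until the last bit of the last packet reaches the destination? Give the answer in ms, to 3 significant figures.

Per-hop transmission t_tx = L/R = 12480/2600000000 = 0.0048 ms.
Per-hop propagation t_prop = 3490000/2.01e+08 = 17.3632 ms.
Pipeline fill: first packet needs 2·t_tx to clear all hops; remaining 47 packets each add one t_tx.
Total = (2+48-1)·t_tx + 2·t_prop = 49·0.0048 + 2·17.3632 = 35.0 ms.

35.0 ms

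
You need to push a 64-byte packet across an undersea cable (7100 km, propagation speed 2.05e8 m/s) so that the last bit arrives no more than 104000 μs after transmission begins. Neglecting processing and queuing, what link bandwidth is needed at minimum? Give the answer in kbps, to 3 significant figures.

L = 512 bits.
Propagation delay = 7100000 / 2.05e+08 = 34634.1 μs.
Transmission budget = 104000 − 34634.1 = 69365.9 μs.
R ≥ L / t_tx = 512 bits / 0.0693659 s = 7.38 kbps.

7.38 kbps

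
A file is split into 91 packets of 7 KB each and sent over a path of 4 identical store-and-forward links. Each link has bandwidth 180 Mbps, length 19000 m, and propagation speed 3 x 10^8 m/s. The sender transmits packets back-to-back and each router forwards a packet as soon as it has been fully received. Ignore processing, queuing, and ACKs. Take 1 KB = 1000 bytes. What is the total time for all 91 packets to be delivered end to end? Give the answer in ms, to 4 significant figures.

Per-hop transmission t_tx = L/R = 56000/180000000 = 0.311111 ms.
Per-hop propagation t_prop = 19000/300000000 = 0.0633333 ms.
Pipeline fill: first packet needs 4·t_tx to clear all hops; remaining 90 packets each add one t_tx.
Total = (4+91-1)·t_tx + 4·t_prop = 94·0.311111 + 4·0.0633333 = 29.50 ms.

29.50 ms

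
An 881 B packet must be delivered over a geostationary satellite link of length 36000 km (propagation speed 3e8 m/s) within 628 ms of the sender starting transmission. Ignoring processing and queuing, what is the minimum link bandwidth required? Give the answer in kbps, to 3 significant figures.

13.9 kbps

L = 7048 bits.
Propagation delay = 36000000 / 300000000 = 120 ms.
Transmission budget = 628 − 120 = 508 ms.
R ≥ L / t_tx = 7048 bits / 0.508 s = 13.9 kbps.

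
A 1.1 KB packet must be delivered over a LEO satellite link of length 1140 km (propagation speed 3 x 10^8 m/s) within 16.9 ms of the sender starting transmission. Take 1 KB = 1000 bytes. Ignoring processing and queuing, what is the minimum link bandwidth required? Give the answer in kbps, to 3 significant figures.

672 kbps

L = 8800 bits.
Propagation delay = 1140000 / 300000000 = 3.8 ms.
Transmission budget = 16.9 − 3.8 = 13.1 ms.
R ≥ L / t_tx = 8800 bits / 0.0131 s = 672 kbps.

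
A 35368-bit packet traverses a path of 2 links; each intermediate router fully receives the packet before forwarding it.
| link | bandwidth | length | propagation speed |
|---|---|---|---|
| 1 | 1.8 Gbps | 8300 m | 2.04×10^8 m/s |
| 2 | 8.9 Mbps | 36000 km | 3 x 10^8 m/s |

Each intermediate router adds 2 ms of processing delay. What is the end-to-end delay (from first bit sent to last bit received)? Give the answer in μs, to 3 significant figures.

Transmission delays (L/R per hop): 19.6489, 3973.93 μs; sum = 3993.58 μs.
Propagation delays (d/s per hop): 40.6863, 120000 μs; sum = 120041 μs.
Processing at 1 router(s): 1 × 2 ms = 2000 μs.
End-to-end = 126000 μs.

126000 μs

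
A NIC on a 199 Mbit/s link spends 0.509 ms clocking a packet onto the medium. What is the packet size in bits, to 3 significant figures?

L = R × t_tx = 199000000 b/s × 0.000509 s = 101291 bits.

101000 bits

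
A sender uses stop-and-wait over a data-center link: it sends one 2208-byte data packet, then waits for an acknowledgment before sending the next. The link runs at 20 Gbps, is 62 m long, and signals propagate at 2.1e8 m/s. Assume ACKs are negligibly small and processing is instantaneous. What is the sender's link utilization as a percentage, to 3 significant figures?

t_tx = L/R = 17664/20000000000 = 8.832e-07 s.
t_prop = 62/210000000 = 2.95238e-07 s; RTT = 5.90476e-07 s.
Cycle = t_tx + RTT = 1.47368e-06 s.
Utilization = t_tx / cycle = 8.832e-07/1.47368e-06 = 59.9 %.

59.9 %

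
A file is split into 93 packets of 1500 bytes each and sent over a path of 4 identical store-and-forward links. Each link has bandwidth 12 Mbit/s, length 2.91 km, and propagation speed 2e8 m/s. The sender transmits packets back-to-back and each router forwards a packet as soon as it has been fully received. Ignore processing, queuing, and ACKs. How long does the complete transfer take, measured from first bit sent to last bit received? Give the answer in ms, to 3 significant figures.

96.1 ms

Per-hop transmission t_tx = L/R = 12000/12000000 = 1 ms.
Per-hop propagation t_prop = 2910/200000000 = 0.01455 ms.
Pipeline fill: first packet needs 4·t_tx to clear all hops; remaining 92 packets each add one t_tx.
Total = (4+93-1)·t_tx + 4·t_prop = 96·1 + 4·0.01455 = 96.1 ms.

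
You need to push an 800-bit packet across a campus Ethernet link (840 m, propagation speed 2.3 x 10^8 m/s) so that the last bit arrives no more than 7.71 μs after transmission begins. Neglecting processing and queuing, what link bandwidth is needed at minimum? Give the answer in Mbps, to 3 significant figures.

Propagation delay = 840 / 2.3e+08 = 3.65217 μs.
Transmission budget = 7.71 − 3.65217 = 4.05783 μs.
R ≥ L / t_tx = 800 bits / 4.05783e-06 s = 197 Mbps.

197 Mbps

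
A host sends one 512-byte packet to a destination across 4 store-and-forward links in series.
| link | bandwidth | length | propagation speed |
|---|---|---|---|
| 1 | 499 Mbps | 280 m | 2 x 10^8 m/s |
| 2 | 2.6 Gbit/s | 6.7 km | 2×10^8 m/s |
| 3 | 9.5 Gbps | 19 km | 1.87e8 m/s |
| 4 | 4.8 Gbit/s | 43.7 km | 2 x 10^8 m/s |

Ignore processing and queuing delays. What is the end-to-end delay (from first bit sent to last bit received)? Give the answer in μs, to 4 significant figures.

L = 512 × 8 = 4096 bits.
Transmission delays (L/R per hop): 8.20842, 1.57538, 0.431158, 0.853333 μs; sum = 11.0683 μs.
Propagation delays (d/s per hop): 1.4, 33.5, 101.604, 218.5 μs; sum = 355.004 μs.
End-to-end = 366.1 μs.

366.1 μs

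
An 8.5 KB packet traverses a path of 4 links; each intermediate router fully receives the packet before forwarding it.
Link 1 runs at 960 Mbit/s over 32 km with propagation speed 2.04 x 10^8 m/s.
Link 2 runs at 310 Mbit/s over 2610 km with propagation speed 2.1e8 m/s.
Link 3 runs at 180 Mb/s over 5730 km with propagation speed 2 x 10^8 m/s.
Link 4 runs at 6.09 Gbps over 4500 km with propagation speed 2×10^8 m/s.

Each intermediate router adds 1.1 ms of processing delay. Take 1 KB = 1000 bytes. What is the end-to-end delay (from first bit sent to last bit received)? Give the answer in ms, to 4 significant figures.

L = 68000 bits.
Transmission delays (L/R per hop): 0.0708333, 0.219355, 0.377778, 0.0111658 ms; sum = 0.679132 ms.
Propagation delays (d/s per hop): 0.156863, 12.4286, 28.65, 22.5 ms; sum = 63.7354 ms.
Processing at 3 router(s): 3 × 1.1 ms = 3.3 ms.
End-to-end = 67.71 ms.

67.71 ms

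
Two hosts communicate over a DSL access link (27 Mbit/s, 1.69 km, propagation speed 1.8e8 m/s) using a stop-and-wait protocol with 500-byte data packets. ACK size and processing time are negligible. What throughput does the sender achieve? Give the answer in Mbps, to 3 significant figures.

24.0 Mbps

t_tx = L/R = 4000/27000000 = 0.000148148 s.
t_prop = 1690/180000000 = 9.38889e-06 s; RTT = 1.87778e-05 s.
Cycle = t_tx + RTT = 0.000166926 s.
Throughput = L / cycle = 4000 / 0.000166926 = 24.0 Mbps.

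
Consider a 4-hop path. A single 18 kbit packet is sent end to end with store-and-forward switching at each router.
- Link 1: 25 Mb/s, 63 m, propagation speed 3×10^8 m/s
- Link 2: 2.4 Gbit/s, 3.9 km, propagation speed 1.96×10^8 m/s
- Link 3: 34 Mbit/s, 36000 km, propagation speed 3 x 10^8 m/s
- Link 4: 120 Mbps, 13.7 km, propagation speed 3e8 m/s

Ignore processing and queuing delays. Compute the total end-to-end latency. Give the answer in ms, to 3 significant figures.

L = 18000 bits.
Transmission delays (L/R per hop): 0.72, 0.0075, 0.529412, 0.15 ms; sum = 1.40691 ms.
Propagation delays (d/s per hop): 0.00021, 0.019898, 120, 0.0456667 ms; sum = 120.066 ms.
End-to-end = 121 ms.

121 ms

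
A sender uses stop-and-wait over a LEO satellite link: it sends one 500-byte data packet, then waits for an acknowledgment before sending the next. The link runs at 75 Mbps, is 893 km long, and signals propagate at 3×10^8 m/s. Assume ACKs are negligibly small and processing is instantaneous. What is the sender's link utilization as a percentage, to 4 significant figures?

0.8879 %

t_tx = L/R = 4000/75000000 = 5.33333e-05 s.
t_prop = 893000/300000000 = 0.00297667 s; RTT = 0.00595333 s.
Cycle = t_tx + RTT = 0.00600667 s.
Utilization = t_tx / cycle = 5.33333e-05/0.00600667 = 0.8879 %.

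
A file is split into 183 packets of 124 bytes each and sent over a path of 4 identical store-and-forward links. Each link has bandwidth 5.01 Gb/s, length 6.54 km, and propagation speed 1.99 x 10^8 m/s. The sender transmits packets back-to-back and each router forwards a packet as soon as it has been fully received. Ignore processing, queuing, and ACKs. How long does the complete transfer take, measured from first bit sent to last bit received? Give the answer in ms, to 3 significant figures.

Per-hop transmission t_tx = L/R = 992/5010000000 = 0.000198004 ms.
Per-hop propagation t_prop = 6540/199000000 = 0.0328643 ms.
Pipeline fill: first packet needs 4·t_tx to clear all hops; remaining 182 packets each add one t_tx.
Total = (4+183-1)·t_tx + 4·t_prop = 186·0.000198004 + 4·0.0328643 = 0.168 ms.

0.168 ms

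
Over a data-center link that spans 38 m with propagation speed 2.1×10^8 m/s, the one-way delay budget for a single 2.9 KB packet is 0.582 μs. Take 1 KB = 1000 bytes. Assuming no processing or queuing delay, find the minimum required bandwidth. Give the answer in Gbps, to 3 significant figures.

L = 23200 bits.
Propagation delay = 38 / 210000000 = 0.180952 μs.
Transmission budget = 0.582 − 0.180952 = 0.401048 μs.
R ≥ L / t_tx = 23200 bits / 4.01048e-07 s = 57.8 Gbps.

57.8 Gbps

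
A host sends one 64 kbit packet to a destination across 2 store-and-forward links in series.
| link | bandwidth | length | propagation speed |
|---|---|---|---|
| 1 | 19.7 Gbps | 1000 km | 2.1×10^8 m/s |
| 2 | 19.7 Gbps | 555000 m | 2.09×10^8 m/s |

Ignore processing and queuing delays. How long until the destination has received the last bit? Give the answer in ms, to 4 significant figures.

7.424 ms

L = 64000 bits.
Transmission delay per hop = L/R = 64000/19700000000 = 0.00324873 ms; 2 hops → 0.00649746 ms.
Propagation delays (d/s per hop): 4.7619, 2.6555 ms; sum = 7.41741 ms.
End-to-end = 7.424 ms.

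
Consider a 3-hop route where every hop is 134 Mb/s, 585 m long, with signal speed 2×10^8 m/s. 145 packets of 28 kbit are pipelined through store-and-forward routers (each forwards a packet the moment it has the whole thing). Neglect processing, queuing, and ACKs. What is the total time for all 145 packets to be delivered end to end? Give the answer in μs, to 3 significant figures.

30700 μs

Per-hop transmission t_tx = L/R = 28000/134000000 = 208.955 μs.
Per-hop propagation t_prop = 585/200000000 = 2.925 μs.
Pipeline fill: first packet needs 3·t_tx to clear all hops; remaining 144 packets each add one t_tx.
Total = (3+145-1)·t_tx + 3·t_prop = 147·208.955 + 3·2.925 = 30700 μs.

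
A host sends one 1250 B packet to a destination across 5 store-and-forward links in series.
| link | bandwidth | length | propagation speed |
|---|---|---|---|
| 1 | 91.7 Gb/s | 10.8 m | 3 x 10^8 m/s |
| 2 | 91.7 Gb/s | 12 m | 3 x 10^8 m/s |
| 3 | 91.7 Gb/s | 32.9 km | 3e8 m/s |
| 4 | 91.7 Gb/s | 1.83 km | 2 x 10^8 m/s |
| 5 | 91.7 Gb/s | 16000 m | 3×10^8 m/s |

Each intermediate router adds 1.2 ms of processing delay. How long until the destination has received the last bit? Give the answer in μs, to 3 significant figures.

4970 μs

L = 1250 × 8 = 10000 bits.
Transmission delay per hop = L/R = 10000/91700000000 = 0.109051 μs; 5 hops → 0.545256 μs.
Propagation delays (d/s per hop): 0.036, 0.04, 109.667, 9.15, 53.3333 μs; sum = 172.226 μs.
Processing at 4 router(s): 4 × 1.2 ms = 4800 μs.
End-to-end = 4970 μs.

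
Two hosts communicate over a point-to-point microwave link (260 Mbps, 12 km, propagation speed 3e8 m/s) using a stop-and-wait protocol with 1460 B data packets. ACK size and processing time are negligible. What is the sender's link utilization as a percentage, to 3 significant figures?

t_tx = L/R = 11680/260000000 = 4.49231e-05 s.
t_prop = 12000/300000000 = 4e-05 s; RTT = 8e-05 s.
Cycle = t_tx + RTT = 0.000124923 s.
Utilization = t_tx / cycle = 4.49231e-05/0.000124923 = 36.0 %.

36.0 %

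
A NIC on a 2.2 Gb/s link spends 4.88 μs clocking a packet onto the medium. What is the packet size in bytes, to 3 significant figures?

1340 bytes

L = R × t_tx = 2200000000 b/s × 4.88e-06 s = 10736 bits.
In bytes: 10736 / 8 = 1340 bytes.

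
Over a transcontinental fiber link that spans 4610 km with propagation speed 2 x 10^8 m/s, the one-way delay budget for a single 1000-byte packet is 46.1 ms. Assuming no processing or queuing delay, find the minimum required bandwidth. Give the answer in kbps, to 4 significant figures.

L = 8000 bits.
Propagation delay = 4610000 / 200000000 = 23.05 ms.
Transmission budget = 46.1 − 23.05 = 23.05 ms.
R ≥ L / t_tx = 8000 bits / 0.02305 s = 347.1 kbps.

347.1 kbps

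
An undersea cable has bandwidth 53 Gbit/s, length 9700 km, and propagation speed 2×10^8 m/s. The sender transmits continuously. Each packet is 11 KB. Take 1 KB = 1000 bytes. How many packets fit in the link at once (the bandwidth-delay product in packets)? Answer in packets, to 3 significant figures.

Propagation delay = 9700000 / 200000000 = 0.0485 s.
BDP = R × t_prop = 53000000000 × 0.0485 = 2570500000 bits.
In packets of 88000 bits: 29200 packets.

29200 packets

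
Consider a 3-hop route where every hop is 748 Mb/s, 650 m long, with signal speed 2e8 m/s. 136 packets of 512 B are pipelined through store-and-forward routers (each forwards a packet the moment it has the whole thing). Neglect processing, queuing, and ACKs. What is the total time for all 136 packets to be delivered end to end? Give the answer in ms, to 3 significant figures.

Per-hop transmission t_tx = L/R = 4096/748000000 = 0.00547594 ms.
Per-hop propagation t_prop = 650/200000000 = 0.00325 ms.
Pipeline fill: first packet needs 3·t_tx to clear all hops; remaining 135 packets each add one t_tx.
Total = (3+136-1)·t_tx + 3·t_prop = 138·0.00547594 + 3·0.00325 = 0.765 ms.

0.765 ms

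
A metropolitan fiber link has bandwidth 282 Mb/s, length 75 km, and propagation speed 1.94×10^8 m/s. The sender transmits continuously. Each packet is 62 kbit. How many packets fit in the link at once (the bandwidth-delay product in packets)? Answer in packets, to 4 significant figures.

1.758 packets

Propagation delay = 75000 / 194000000 = 0.000386598 s.
BDP = R × t_prop = 282000000 × 0.000386598 = 109021 bits.
In packets of 62000 bits: 1.758 packets.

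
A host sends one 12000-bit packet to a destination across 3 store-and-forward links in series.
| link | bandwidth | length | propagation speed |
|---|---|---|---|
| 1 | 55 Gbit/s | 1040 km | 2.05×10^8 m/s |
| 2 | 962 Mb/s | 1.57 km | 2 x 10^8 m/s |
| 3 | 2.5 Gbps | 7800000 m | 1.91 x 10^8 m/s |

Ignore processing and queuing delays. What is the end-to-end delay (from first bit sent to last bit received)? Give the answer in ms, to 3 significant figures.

45.9 ms

Transmission delays (L/R per hop): 0.000218182, 0.012474, 0.0048 ms; sum = 0.0174922 ms.
Propagation delays (d/s per hop): 5.07317, 0.00785, 40.8377 ms; sum = 45.9187 ms.
End-to-end = 45.9 ms.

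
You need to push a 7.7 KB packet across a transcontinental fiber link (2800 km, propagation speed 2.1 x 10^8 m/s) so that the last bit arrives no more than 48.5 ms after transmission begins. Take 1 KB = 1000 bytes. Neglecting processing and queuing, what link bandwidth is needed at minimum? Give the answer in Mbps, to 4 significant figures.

1.752 Mbps

L = 61600 bits.
Propagation delay = 2800000 / 210000000 = 13.3333 ms.
Transmission budget = 48.5 − 13.3333 = 35.1667 ms.
R ≥ L / t_tx = 61600 bits / 0.0351667 s = 1.752 Mbps.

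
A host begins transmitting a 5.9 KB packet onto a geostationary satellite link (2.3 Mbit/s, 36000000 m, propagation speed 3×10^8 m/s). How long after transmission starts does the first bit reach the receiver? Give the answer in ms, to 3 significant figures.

First bit experiences only propagation delay: d/s = 36000000/300000000 = 120 ms.

120 ms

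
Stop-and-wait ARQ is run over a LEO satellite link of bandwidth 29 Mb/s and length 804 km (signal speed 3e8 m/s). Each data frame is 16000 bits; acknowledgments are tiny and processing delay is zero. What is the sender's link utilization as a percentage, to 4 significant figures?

t_tx = L/R = 16000/29000000 = 0.000551724 s.
t_prop = 804000/300000000 = 0.00268 s; RTT = 0.00536 s.
Cycle = t_tx + RTT = 0.00591172 s.
Utilization = t_tx / cycle = 0.000551724/0.00591172 = 9.333 %.

9.333 %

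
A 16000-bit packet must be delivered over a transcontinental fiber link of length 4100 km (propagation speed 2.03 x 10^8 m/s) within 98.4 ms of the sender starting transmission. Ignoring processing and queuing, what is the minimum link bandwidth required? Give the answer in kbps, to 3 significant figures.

Propagation delay = 4100000 / 2.03e+08 = 20.197 ms.
Transmission budget = 98.4 − 20.197 = 78.203 ms.
R ≥ L / t_tx = 16000 bits / 0.078203 s = 205 kbps.

205 kbps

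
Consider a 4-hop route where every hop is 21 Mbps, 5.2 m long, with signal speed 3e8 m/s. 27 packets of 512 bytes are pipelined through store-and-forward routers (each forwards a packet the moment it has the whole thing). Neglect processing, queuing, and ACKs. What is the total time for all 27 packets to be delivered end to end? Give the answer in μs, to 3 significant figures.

Per-hop transmission t_tx = L/R = 4096/21000000 = 195.048 μs.
Per-hop propagation t_prop = 5.2/300000000 = 0.0173333 μs.
Pipeline fill: first packet needs 4·t_tx to clear all hops; remaining 26 packets each add one t_tx.
Total = (4+27-1)·t_tx + 4·t_prop = 30·195.048 + 4·0.0173333 = 5850 μs.

5850 μs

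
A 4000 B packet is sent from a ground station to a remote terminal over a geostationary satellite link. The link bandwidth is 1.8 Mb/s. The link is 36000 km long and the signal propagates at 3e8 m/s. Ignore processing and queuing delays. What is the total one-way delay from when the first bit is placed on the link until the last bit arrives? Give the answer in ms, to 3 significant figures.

138 ms

L = 4000 × 8 = 32000 bits.
Transmission delay = L/R = 32000 / 1800000 = 17.7778 ms.
Propagation delay = d/s = 36000000 m / 300000000 m/s = 120 ms.
Total = 138 ms.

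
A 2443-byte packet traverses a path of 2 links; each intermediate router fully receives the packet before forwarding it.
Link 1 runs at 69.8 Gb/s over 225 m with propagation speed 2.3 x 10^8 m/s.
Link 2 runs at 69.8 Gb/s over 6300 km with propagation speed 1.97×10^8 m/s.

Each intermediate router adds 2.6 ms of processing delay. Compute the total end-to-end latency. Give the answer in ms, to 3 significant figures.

L = 2443 × 8 = 19544 bits.
Transmission delay per hop = L/R = 19544/69800000000 = 0.00028 ms; 2 hops → 0.00056 ms.
Propagation delays (d/s per hop): 0.000978261, 31.9797 ms; sum = 31.9807 ms.
Processing at 1 router(s): 1 × 2.6 ms = 2.6 ms.
End-to-end = 34.6 ms.

34.6 ms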